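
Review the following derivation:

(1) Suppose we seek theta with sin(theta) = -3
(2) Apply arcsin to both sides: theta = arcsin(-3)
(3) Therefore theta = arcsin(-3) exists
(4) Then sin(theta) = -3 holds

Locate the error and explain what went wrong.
Step 2: Apply arcsin to both sides: theta = arcsin(-3)

Step 2 applies arcsin to -3. However, arcsin(x) is only defined for x in [-1, 1] because sin(theta) can only produce values in that range. Since |-3| > 1, arcsin(-3) is undefined. There is no angle whose sine equals -3.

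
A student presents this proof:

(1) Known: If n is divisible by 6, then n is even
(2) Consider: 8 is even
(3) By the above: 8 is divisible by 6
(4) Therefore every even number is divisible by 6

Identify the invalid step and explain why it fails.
Step 3: By the above: 8 is divisible by 6

Step 3 commits the fallacy of affirming the consequent. The known fact 'divisible by 6 → even' does NOT imply 'even → divisible by 6'. That would be the converse, which is false. For example, 8 is even but 8 ÷ 6 = 1.33, which is not an integer.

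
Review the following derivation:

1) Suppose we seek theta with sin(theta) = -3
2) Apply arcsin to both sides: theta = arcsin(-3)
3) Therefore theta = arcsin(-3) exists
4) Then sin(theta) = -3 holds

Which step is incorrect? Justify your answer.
Step 2: Apply arcsin to both sides: theta = arcsin(-3)

Step 2 applies arcsin to -3. However, arcsin(x) is only defined for x in [-1, 1] because sin(theta) can only produce values in that range. Since |-3| > 1, arcsin(-3) is undefined. There is no angle whose sine equals -3.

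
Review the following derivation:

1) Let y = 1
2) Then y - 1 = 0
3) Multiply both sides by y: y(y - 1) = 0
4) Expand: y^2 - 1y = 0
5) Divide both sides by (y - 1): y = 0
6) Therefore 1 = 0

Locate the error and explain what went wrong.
Step 5: Divide both sides by (y - 1): y = 0

Step 5 divides both sides by (y - 1). However, since y = 1, we have (y - 1) = 0. Division by zero is undefined, making this step invalid.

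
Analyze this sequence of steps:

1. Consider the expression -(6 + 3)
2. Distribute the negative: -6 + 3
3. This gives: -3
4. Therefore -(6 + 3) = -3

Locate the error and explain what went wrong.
Step 2: Distribute the negative: -6 + 3

Step 2 incorrectly distributes the negative sign. The correct distribution is -(6 + 3) = -6 - 3 = -9. The negative must be applied to both terms, not just the first. The error treats -(6 + 3) as -6 + 3, which equals -3 instead of -9.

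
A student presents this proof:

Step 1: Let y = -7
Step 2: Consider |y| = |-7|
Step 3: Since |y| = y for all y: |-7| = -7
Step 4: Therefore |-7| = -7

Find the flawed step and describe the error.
Step 3: Since |y| = y for all y: |-7| = -7

Step 3 incorrectly states that |y| = y for all y. The correct definition is |y| = y when y >= 0, and |y| = -y when y < 0. Since -7 < 0, we have |-7| = -(-7) = 7, not -7.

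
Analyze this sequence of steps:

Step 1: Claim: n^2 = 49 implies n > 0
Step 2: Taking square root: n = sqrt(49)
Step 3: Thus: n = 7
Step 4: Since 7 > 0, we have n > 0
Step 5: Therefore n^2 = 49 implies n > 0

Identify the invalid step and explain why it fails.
Step 2: Taking square root: n = sqrt(49)

Step 2 takes the square root and assumes the positive root only. The equation n^2 = 49 actually has two solutions: n = 7 and n = -7. The proof silently assumes n > 0 without justification, then uses this assumption to conclude n > 0, which is circular. The counterexample n = -7 shows the claim is false.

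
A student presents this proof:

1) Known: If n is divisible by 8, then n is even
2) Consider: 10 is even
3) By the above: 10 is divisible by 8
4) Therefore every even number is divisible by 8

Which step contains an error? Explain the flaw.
Step 3: By the above: 10 is divisible by 8

Step 3 commits the fallacy of affirming the consequent. The known fact 'divisible by 8 → even' does NOT imply 'even → divisible by 8'. That would be the converse, which is false. For example, 10 is even but 10 ÷ 8 = 1.25, which is not an integer.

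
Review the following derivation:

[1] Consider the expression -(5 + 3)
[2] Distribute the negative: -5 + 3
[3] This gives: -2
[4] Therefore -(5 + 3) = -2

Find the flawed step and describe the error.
Step 2: Distribute the negative: -5 + 3

Step 2 incorrectly distributes the negative sign. The correct distribution is -(5 + 3) = -5 - 3 = -8. The negative must be applied to both terms, not just the first. The error treats -(5 + 3) as -5 + 3, which equals -2 instead of -8.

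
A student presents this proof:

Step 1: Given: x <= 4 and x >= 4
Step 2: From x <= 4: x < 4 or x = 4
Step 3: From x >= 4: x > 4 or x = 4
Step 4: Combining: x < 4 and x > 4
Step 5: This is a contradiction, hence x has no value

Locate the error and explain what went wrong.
Step 4: Combining: x < 4 and x > 4

Step 4 incorrectly combines the conditions. From x <= 4 and x >= 4, the intersection is x = 4. The error treats the 'or' cases as 'and' requirements. The correct conclusion is that x = 4 is the unique solution, not that no solution exists.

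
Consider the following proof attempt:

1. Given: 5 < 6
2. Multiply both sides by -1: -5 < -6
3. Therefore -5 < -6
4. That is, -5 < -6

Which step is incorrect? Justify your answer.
Step 2: Multiply both sides by -1: -5 < -6

Step 2 multiplies both sides by -1 but fails to reverse the inequality sign. When multiplying (or dividing) an inequality by a negative number, the direction must be reversed. Since 5 < 6, we should get -5 > -6, i.e., -5 > -6.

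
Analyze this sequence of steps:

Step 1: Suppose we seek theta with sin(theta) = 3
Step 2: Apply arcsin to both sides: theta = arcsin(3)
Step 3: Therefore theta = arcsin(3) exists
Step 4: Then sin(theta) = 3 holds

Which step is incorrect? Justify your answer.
Step 2: Apply arcsin to both sides: theta = arcsin(3)

Step 2 applies arcsin to 3. However, arcsin(x) is only defined for x in [-1, 1] because sin(theta) can only produce values in that range. Since |3| > 1, arcsin(3) is undefined. There is no angle whose sine equals 3.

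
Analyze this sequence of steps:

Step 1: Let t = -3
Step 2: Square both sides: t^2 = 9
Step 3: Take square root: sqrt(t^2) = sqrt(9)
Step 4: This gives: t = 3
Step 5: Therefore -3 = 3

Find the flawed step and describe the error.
Step 4: This gives: t = 3

Step 4 incorrectly states that sqrt(t^2) = t. The correct identity is sqrt(t^2) = |t|. Since t = -3 < 0, we have sqrt(t^2) = |-3| = 3, not t = -3.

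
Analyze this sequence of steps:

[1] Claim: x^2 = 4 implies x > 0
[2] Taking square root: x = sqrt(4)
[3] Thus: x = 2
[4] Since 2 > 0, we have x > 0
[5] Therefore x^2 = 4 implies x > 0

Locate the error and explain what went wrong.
Step 2: Taking square root: x = sqrt(4)

Step 2 takes the square root and assumes the positive root only. The equation x^2 = 4 actually has two solutions: x = 2 and x = -2. The proof silently assumes x > 0 without justification, then uses this assumption to conclude x > 0, which is circular. The counterexample x = -2 shows the claim is false.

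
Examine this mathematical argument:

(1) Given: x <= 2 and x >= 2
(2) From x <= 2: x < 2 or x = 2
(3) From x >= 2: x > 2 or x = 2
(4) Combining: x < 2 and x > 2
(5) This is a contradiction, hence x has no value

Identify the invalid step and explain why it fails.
Step 4: Combining: x < 2 and x > 2

Step 4 incorrectly combines the conditions. From x <= 2 and x >= 2, the intersection is x = 2. The error treats the 'or' cases as 'and' requirements. The correct conclusion is that x = 2 is the unique solution, not that no solution exists.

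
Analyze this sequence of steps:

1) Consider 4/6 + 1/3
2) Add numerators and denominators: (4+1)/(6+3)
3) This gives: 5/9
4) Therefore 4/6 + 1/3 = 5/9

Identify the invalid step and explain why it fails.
Step 2: Add numerators and denominators: (4+1)/(6+3)

Step 2 incorrectly adds fractions by separately adding numerators and denominators. This is wrong. The correct method requires a common denominator: 4/6 + 1/3 = (4×3 + 1×6)/(6×3) = 18/18 = 1. The method used gives 5/9, which is different.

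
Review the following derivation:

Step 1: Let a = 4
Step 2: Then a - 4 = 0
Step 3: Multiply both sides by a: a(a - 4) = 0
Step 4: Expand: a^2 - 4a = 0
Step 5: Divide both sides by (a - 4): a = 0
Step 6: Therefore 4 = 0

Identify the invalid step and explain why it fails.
Step 5: Divide both sides by (a - 4): a = 0

Step 5 divides both sides by (a - 4). However, since a = 4, we have (a - 4) = 0. Division by zero is undefined, making this step invalid.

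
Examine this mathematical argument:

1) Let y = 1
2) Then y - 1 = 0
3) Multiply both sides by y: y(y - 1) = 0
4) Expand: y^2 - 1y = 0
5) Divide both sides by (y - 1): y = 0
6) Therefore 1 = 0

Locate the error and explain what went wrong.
Step 5: Divide both sides by (y - 1): y = 0

Step 5 divides both sides by (y - 1). However, since y = 1, we have (y - 1) = 0. Division by zero is undefined, making this step invalid.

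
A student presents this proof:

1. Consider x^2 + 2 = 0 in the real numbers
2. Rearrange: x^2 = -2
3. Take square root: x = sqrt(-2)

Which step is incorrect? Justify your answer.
Step 3: Take square root: x = sqrt(-2)

Step 3 takes the square root of -2, which is negative. In the real number system, the square root of a negative number is undefined. The equation x^2 + 2 = 0 has no real solutions. Square roots of negative numbers only exist in the complex numbers.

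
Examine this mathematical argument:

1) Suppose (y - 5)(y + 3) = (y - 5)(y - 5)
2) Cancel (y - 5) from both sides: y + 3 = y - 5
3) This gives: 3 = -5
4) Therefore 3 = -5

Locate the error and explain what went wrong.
Step 2: Cancel (y - 5) from both sides: y + 3 = y - 5

Step 2 cancels (y - 5) from both sides. This is only valid if (y - 5) ≠ 0, i.e., y ≠ 5. When y = 5, both sides equal zero regardless of the other factors. The correct approach requires considering y = 5 as a separate case.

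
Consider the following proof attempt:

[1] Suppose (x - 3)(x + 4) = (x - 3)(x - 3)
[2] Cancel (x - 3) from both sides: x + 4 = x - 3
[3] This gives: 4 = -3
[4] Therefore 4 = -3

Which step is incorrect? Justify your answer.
Step 2: Cancel (x - 3) from both sides: x + 4 = x - 3

Step 2 cancels (x - 3) from both sides. This is only valid if (x - 3) ≠ 0, i.e., x ≠ 3. When x = 3, both sides equal zero regardless of the other factors. The correct approach requires considering x = 3 as a separate case.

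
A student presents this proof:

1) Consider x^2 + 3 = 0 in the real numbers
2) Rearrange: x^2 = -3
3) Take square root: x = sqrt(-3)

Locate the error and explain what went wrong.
Step 3: Take square root: x = sqrt(-3)

Step 3 takes the square root of -3, which is negative. In the real number system, the square root of a negative number is undefined. The equation x^2 + 3 = 0 has no real solutions. Square roots of negative numbers only exist in the complex numbers.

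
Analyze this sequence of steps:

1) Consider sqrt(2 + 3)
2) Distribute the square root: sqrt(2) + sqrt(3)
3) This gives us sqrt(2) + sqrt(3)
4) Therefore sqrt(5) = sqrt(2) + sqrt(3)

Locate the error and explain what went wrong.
Step 2: Distribute the square root: sqrt(2) + sqrt(3)

Step 2 incorrectly 'distributes' the square root over addition. The square root function does not distribute: sqrt(a + b) ≠ sqrt(a) + sqrt(b). In fact, sqrt(2 + 3) = sqrt(5) ≈ 2.2361, while sqrt(2) + sqrt(3) ≈ 3.1463.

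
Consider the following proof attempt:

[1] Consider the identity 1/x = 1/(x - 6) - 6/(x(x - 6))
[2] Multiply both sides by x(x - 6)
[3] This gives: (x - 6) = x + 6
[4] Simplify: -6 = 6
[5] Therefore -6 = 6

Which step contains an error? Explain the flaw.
Step 3: This gives: (x - 6) = x + 6

Step 3 makes a sign error when clearing denominators. Multiplying -6/(x(x - 6)) by x(x - 6) gives -6, not +6. The correct result is (x - 6) = x - 6, which is trivially true, not (x - 6) = x + 6. (Step 1 is a valid identity: 1/(x - 6) - 6/(x(x - 6)) = (x - 6)/(x(x - 6)) = 1/x.)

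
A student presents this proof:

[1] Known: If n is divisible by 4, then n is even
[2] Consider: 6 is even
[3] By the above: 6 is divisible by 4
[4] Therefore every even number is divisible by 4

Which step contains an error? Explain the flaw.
Step 3: By the above: 6 is divisible by 4

Step 3 commits the fallacy of affirming the consequent. The known fact 'divisible by 4 → even' does NOT imply 'even → divisible by 4'. That would be the converse, which is false. For example, 6 is even but 6 ÷ 4 = 1.50, which is not an integer.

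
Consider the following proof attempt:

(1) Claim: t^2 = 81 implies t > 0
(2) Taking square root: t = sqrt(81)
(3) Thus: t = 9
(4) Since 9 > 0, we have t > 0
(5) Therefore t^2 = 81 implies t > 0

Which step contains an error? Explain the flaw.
Step 2: Taking square root: t = sqrt(81)

Step 2 takes the square root and assumes the positive root only. The equation t^2 = 81 actually has two solutions: t = 9 and t = -9. The proof silently assumes t > 0 without justification, then uses this assumption to conclude t > 0, which is circular. The counterexample t = -9 shows the claim is false.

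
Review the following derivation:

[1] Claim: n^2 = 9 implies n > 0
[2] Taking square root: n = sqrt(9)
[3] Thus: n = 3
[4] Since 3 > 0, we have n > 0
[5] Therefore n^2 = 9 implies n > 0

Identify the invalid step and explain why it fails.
Step 2: Taking square root: n = sqrt(9)

Step 2 takes the square root and assumes the positive root only. The equation n^2 = 9 actually has two solutions: n = 3 and n = -3. The proof silently assumes n > 0 without justification, then uses this assumption to conclude n > 0, which is circular. The counterexample n = -3 shows the claim is false.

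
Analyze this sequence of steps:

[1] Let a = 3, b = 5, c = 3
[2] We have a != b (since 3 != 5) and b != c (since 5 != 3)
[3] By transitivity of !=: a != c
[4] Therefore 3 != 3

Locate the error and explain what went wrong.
Step 3: By transitivity of !=: a != c

Step 3 incorrectly applies transitivity to the '!=' relation. Transitivity states: if a R b and b R c, then a R c. However, '!=' is not transitive. Counterexample: 3 != 5 and 5 != 3, but 3 = 3 (both equal 3). Transitivity holds for relations like <, <=, =, but not for !=.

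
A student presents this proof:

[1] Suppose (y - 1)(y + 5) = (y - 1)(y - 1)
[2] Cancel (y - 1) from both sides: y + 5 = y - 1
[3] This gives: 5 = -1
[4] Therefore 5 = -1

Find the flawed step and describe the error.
Step 2: Cancel (y - 1) from both sides: y + 5 = y - 1

Step 2 cancels (y - 1) from both sides. This is only valid if (y - 1) ≠ 0, i.e., y ≠ 1. When y = 1, both sides equal zero regardless of the other factors. The correct approach requires considering y = 1 as a separate case.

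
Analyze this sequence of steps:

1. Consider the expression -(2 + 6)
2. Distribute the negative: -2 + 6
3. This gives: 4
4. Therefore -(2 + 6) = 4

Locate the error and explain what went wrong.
Step 2: Distribute the negative: -2 + 6

Step 2 incorrectly distributes the negative sign. The correct distribution is -(2 + 6) = -2 - 6 = -8. The negative must be applied to both terms, not just the first. The error treats -(2 + 6) as -2 + 6, which equals 4 instead of -8.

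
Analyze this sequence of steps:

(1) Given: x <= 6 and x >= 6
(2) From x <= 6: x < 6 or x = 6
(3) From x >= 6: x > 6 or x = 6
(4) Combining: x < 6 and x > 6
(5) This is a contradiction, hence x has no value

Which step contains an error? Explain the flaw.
Step 4: Combining: x < 6 and x > 6

Step 4 incorrectly combines the conditions. From x <= 6 and x >= 6, the intersection is x = 6. The error treats the 'or' cases as 'and' requirements. The correct conclusion is that x = 6 is the unique solution, not that no solution exists.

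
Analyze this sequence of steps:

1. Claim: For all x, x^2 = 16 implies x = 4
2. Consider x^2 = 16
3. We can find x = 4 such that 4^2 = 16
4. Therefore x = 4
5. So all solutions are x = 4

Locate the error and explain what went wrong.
Step 4: Therefore x = 4

Step 4 incorrectly concludes that x = 4 is the only solution. The proof shows that x = 4 is A solution (existence), but does not show it is the ONLY solution (uniqueness). In fact, x = -4 is also a solution since (-4)^2 = 16. Finding one solution doesn't prove there are no others.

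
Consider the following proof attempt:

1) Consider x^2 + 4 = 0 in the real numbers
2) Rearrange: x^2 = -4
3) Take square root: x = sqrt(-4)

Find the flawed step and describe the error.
Step 3: Take square root: x = sqrt(-4)

Step 3 takes the square root of -4, which is negative. In the real number system, the square root of a negative number is undefined. The equation x^2 + 4 = 0 has no real solutions. Square roots of negative numbers only exist in the complex numbers.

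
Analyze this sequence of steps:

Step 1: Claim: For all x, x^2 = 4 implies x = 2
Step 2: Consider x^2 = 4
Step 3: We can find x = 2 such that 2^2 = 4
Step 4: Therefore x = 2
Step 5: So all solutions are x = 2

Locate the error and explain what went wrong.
Step 4: Therefore x = 2

Step 4 incorrectly concludes that x = 2 is the only solution. The proof shows that x = 2 is A solution (existence), but does not show it is the ONLY solution (uniqueness). In fact, x = -2 is also a solution since (-2)^2 = 4. Finding one solution doesn't prove there are no others.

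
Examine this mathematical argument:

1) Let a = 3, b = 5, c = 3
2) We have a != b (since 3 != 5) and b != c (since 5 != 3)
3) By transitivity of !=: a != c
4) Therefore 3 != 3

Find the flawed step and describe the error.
Step 3: By transitivity of !=: a != c

Step 3 incorrectly applies transitivity to the '!=' relation. Transitivity states: if a R b and b R c, then a R c. However, '!=' is not transitive. Counterexample: 3 != 5 and 5 != 3, but 3 = 3 (both equal 3). Transitivity holds for relations like <, <=, =, but not for !=.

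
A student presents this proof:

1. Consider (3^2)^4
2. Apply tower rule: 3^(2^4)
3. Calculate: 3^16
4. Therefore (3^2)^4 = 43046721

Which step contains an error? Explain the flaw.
Step 2: Apply tower rule: 3^(2^4)

Step 2 incorrectly states that (a^b)^c = a^(b^c). The correct rule is (a^b)^c = a^(b×c). The actual value is (3^2)^4 = 3^8 = 6561, not 3^16 = 43046721.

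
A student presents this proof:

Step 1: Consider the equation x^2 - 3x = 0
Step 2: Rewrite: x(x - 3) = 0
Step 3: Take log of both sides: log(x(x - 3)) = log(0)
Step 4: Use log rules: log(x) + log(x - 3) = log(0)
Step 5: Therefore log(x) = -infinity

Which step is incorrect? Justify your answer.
Step 3: Take log of both sides: log(x(x - 3)) = log(0)

Step 3 takes the logarithm of both sides, resulting in log(0) on the right side. The logarithm is only defined for positive numbers; log(0) is undefined (approaches negative infinity). This operation is invalid.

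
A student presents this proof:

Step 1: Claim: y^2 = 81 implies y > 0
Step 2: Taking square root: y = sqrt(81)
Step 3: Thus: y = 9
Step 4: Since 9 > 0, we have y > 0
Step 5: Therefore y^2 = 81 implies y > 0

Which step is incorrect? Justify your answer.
Step 2: Taking square root: y = sqrt(81)

Step 2 takes the square root and assumes the positive root only. The equation y^2 = 81 actually has two solutions: y = 9 and y = -9. The proof silently assumes y > 0 without justification, then uses this assumption to conclude y > 0, which is circular. The counterexample y = -9 shows the claim is false.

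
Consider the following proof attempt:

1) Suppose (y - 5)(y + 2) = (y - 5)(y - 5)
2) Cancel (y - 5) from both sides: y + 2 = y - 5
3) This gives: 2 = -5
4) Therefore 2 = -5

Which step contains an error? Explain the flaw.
Step 2: Cancel (y - 5) from both sides: y + 2 = y - 5

Step 2 cancels (y - 5) from both sides. This is only valid if (y - 5) ≠ 0, i.e., y ≠ 5. When y = 5, both sides equal zero regardless of the other factors. The correct approach requires considering y = 5 as a separate case.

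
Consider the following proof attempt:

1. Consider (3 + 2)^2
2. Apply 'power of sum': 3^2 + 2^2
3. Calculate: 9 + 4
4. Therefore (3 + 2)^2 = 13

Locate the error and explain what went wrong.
Step 2: Apply 'power of sum': 3^2 + 2^2

Step 2 incorrectly applies a non-existent rule '(a+b)^n = a^n + b^n'. This is false in general. The correct expansion uses the binomial theorem. The actual value is (3 + 2)^2 = 5^2 = 25, not 13.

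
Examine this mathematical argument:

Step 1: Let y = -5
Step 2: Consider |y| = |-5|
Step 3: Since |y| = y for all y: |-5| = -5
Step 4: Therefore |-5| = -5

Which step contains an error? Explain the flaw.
Step 3: Since |y| = y for all y: |-5| = -5

Step 3 incorrectly states that |y| = y for all y. The correct definition is |y| = y when y >= 0, and |y| = -y when y < 0. Since -5 < 0, we have |-5| = -(-5) = 5, not -5.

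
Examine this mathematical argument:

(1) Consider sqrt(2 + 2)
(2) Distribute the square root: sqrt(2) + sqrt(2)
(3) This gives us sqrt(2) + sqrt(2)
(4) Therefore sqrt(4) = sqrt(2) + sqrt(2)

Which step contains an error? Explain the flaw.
Step 2: Distribute the square root: sqrt(2) + sqrt(2)

Step 2 incorrectly 'distributes' the square root over addition. The square root function does not distribute: sqrt(a + b) ≠ sqrt(a) + sqrt(b). In fact, sqrt(2 + 2) = sqrt(4) ≈ 2.0000, while sqrt(2) + sqrt(2) ≈ 2.8284.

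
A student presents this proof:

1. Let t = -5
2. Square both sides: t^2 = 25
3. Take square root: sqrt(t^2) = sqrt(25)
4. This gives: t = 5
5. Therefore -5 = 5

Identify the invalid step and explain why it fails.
Step 4: This gives: t = 5

Step 4 incorrectly states that sqrt(t^2) = t. The correct identity is sqrt(t^2) = |t|. Since t = -5 < 0, we have sqrt(t^2) = |-5| = 5, not t = -5.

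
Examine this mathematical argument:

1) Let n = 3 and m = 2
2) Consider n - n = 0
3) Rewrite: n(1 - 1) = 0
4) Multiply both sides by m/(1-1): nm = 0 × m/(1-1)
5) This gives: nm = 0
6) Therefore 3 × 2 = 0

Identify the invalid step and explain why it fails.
Step 4: Multiply both sides by m/(1-1): nm = 0 × m/(1-1)

Step 4 multiplies both sides by m/(1-1). However, 1-1 = 0, so this is multiplication by m/0, which is undefined. We cannot multiply by an undefined expression.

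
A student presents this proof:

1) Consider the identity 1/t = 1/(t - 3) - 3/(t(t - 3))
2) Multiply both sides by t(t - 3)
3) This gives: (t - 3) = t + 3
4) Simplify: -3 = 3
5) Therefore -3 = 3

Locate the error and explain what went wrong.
Step 3: This gives: (t - 3) = t + 3

Step 3 makes a sign error when clearing denominators. Multiplying -3/(t(t - 3)) by t(t - 3) gives -3, not +3. The correct result is (t - 3) = t - 3, which is trivially true, not (t - 3) = t + 3. (Step 1 is a valid identity: 1/(t - 3) - 3/(t(t - 3)) = (t - 3)/(t(t - 3)) = 1/t.)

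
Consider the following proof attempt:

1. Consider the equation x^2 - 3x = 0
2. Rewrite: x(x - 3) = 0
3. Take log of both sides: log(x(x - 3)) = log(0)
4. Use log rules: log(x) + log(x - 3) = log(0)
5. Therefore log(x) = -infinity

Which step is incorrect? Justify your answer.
Step 3: Take log of both sides: log(x(x - 3)) = log(0)

Step 3 takes the logarithm of both sides, resulting in log(0) on the right side. The logarithm is only defined for positive numbers; log(0) is undefined (approaches negative infinity). This operation is invalid.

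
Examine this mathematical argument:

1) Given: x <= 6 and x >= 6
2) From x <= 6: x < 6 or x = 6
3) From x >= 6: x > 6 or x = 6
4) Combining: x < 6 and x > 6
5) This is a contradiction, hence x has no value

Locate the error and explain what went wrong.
Step 4: Combining: x < 6 and x > 6

Step 4 incorrectly combines the conditions. From x <= 6 and x >= 6, the intersection is x = 6. The error treats the 'or' cases as 'and' requirements. The correct conclusion is that x = 6 is the unique solution, not that no solution exists.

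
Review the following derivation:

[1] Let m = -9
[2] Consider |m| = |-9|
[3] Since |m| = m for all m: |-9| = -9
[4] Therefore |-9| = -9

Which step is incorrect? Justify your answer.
Step 3: Since |m| = m for all m: |-9| = -9

Step 3 incorrectly states that |m| = m for all m. The correct definition is |m| = m when m >= 0, and |m| = -m when m < 0. Since -9 < 0, we have |-9| = -(-9) = 9, not -9.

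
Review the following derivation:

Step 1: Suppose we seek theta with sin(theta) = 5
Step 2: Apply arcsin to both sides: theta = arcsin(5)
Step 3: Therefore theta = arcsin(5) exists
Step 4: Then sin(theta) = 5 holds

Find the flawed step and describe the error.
Step 2: Apply arcsin to both sides: theta = arcsin(5)

Step 2 applies arcsin to 5. However, arcsin(x) is only defined for x in [-1, 1] because sin(theta) can only produce values in that range. Since |5| > 1, arcsin(5) is undefined. There is no angle whose sine equals 5.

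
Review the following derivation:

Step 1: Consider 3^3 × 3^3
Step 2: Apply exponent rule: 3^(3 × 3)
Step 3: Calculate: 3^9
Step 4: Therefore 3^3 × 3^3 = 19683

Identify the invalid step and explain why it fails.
Step 2: Apply exponent rule: 3^(3 × 3)

Step 2 incorrectly states that a^b × a^c = a^(b×c). The correct rule is a^b × a^c = a^(b+c). The actual value is 3^3 × 3^3 = 3^6 = 729, not 3^9 = 19683.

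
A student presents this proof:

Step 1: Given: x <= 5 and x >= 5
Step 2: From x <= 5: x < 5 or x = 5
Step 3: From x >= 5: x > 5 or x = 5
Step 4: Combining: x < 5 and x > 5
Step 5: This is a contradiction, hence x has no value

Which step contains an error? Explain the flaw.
Step 4: Combining: x < 5 and x > 5

Step 4 incorrectly combines the conditions. From x <= 5 and x >= 5, the intersection is x = 5. The error treats the 'or' cases as 'and' requirements. The correct conclusion is that x = 5 is the unique solution, not that no solution exists.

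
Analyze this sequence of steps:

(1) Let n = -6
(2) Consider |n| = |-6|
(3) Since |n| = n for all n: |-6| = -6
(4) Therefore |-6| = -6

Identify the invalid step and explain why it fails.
Step 3: Since |n| = n for all n: |-6| = -6

Step 3 incorrectly states that |n| = n for all n. The correct definition is |n| = n when n >= 0, and |n| = -n when n < 0. Since -6 < 0, we have |-6| = -(-6) = 6, not -6.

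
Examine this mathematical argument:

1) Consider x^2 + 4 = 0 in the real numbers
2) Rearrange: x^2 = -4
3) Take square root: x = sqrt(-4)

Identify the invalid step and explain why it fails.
Step 3: Take square root: x = sqrt(-4)

Step 3 takes the square root of -4, which is negative. In the real number system, the square root of a negative number is undefined. The equation x^2 + 4 = 0 has no real solutions. Square roots of negative numbers only exist in the complex numbers.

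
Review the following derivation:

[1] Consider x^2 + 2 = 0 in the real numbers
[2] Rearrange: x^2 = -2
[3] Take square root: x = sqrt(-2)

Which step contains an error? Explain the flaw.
Step 3: Take square root: x = sqrt(-2)

Step 3 takes the square root of -2, which is negative. In the real number system, the square root of a negative number is undefined. The equation x^2 + 2 = 0 has no real solutions. Square roots of negative numbers only exist in the complex numbers.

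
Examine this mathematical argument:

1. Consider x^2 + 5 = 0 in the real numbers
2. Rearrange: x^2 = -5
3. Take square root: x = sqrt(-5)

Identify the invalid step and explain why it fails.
Step 3: Take square root: x = sqrt(-5)

Step 3 takes the square root of -5, which is negative. In the real number system, the square root of a negative number is undefined. The equation x^2 + 5 = 0 has no real solutions. Square roots of negative numbers only exist in the complex numbers.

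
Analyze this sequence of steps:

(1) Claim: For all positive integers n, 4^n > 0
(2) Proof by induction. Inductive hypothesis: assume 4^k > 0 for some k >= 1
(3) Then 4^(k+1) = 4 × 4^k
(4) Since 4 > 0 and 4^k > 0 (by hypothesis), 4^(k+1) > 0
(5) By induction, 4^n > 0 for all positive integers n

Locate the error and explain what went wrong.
Step 5: By induction, 4^n > 0 for all positive integers n

Step 5 concludes the proof by induction, but no base case was ever established. A valid induction proof requires: (1) a base case proving 4^1 > 0, and (2) an inductive step showing IF 4^k > 0 THEN 4^(k+1) > 0. Steps 2-4 correctly establish the inductive step, but without the base case the conclusion in step 5 does not follow.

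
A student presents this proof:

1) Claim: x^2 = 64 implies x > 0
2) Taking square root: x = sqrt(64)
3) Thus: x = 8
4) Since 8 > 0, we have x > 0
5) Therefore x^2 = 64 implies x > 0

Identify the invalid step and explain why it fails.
Step 2: Taking square root: x = sqrt(64)

Step 2 takes the square root and assumes the positive root only. The equation x^2 = 64 actually has two solutions: x = 8 and x = -8. The proof silently assumes x > 0 without justification, then uses this assumption to conclude x > 0, which is circular. The counterexample x = -8 shows the claim is false.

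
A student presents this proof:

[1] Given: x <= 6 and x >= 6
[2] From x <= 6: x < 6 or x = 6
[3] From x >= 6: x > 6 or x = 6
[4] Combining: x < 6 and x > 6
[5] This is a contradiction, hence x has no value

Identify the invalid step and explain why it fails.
Step 4: Combining: x < 6 and x > 6

Step 4 incorrectly combines the conditions. From x <= 6 and x >= 6, the intersection is x = 6. The error treats the 'or' cases as 'and' requirements. The correct conclusion is that x = 6 is the unique solution, not that no solution exists.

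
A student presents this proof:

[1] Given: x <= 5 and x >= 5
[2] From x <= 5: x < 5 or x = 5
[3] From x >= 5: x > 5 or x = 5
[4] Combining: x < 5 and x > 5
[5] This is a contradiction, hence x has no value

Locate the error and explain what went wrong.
Step 4: Combining: x < 5 and x > 5

Step 4 incorrectly combines the conditions. From x <= 5 and x >= 5, the intersection is x = 5. The error treats the 'or' cases as 'and' requirements. The correct conclusion is that x = 5 is the unique solution, not that no solution exists.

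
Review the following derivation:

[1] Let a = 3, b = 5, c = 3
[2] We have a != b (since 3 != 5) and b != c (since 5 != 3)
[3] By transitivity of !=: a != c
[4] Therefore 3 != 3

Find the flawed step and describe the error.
Step 3: By transitivity of !=: a != c

Step 3 incorrectly applies transitivity to the '!=' relation. Transitivity states: if a R b and b R c, then a R c. However, '!=' is not transitive. Counterexample: 3 != 5 and 5 != 3, but 3 = 3 (both equal 3). Transitivity holds for relations like <, <=, =, but not for !=.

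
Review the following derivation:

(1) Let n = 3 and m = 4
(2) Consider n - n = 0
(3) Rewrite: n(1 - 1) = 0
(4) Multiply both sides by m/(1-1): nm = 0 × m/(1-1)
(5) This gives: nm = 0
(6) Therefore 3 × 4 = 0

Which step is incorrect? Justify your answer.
Step 4: Multiply both sides by m/(1-1): nm = 0 × m/(1-1)

Step 4 multiplies both sides by m/(1-1). However, 1-1 = 0, so this is multiplication by m/0, which is undefined. We cannot multiply by an undefined expression.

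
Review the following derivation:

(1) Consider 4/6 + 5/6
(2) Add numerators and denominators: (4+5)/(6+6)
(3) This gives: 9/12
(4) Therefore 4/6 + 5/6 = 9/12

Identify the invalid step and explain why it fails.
Step 2: Add numerators and denominators: (4+5)/(6+6)

Step 2 incorrectly adds fractions by separately adding numerators and denominators. This is wrong. The correct method requires a common denominator: 4/6 + 5/6 = (4×6 + 5×6)/(6×6) = 54/36 = 3/2. The method used gives 9/12, which is different.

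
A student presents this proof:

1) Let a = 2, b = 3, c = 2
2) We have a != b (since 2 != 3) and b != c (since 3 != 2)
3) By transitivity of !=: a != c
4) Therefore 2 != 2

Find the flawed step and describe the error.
Step 3: By transitivity of !=: a != c

Step 3 incorrectly applies transitivity to the '!=' relation. Transitivity states: if a R b and b R c, then a R c. However, '!=' is not transitive. Counterexample: 2 != 3 and 3 != 2, but 2 = 2 (both equal 2). Transitivity holds for relations like <, <=, =, but not for !=.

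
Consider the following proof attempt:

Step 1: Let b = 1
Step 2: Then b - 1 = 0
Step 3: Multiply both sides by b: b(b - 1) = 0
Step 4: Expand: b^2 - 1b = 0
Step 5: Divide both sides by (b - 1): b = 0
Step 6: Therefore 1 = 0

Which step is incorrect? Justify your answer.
Step 5: Divide both sides by (b - 1): b = 0

Step 5 divides both sides by (b - 1). However, since b = 1, we have (b - 1) = 0. Division by zero is undefined, making this step invalid.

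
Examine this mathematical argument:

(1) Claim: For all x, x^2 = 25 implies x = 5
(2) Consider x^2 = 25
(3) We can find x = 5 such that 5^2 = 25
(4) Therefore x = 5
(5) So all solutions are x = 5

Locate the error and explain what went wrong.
Step 4: Therefore x = 5

Step 4 incorrectly concludes that x = 5 is the only solution. The proof shows that x = 5 is A solution (existence), but does not show it is the ONLY solution (uniqueness). In fact, x = -5 is also a solution since (-5)^2 = 25. Finding one solution doesn't prove there are no others.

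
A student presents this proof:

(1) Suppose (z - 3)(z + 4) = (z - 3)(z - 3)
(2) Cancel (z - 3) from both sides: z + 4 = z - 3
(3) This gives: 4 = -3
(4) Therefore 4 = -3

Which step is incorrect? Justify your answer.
Step 2: Cancel (z - 3) from both sides: z + 4 = z - 3

Step 2 cancels (z - 3) from both sides. This is only valid if (z - 3) ≠ 0, i.e., z ≠ 3. When z = 3, both sides equal zero regardless of the other factors. The correct approach requires considering z = 3 as a separate case.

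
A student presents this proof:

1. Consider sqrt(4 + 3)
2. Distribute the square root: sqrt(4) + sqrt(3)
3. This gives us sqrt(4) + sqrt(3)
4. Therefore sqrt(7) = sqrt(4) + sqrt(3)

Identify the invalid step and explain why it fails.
Step 2: Distribute the square root: sqrt(4) + sqrt(3)

Step 2 incorrectly 'distributes' the square root over addition. The square root function does not distribute: sqrt(a + b) ≠ sqrt(a) + sqrt(b). In fact, sqrt(4 + 3) = sqrt(7) ≈ 2.6458, while sqrt(4) + sqrt(3) ≈ 3.7321.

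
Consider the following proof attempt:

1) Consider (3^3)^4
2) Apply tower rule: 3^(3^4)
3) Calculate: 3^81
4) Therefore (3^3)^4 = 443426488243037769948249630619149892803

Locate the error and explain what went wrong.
Step 2: Apply tower rule: 3^(3^4)

Step 2 incorrectly states that (a^b)^c = a^(b^c). The correct rule is (a^b)^c = a^(b×c). The actual value is (3^3)^4 = 3^12 = 531441, not 3^81 = 443426488243037769948249630619149892803.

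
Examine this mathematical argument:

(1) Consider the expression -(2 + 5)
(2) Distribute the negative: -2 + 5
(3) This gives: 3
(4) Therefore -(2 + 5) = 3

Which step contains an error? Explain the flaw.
Step 2: Distribute the negative: -2 + 5

Step 2 incorrectly distributes the negative sign. The correct distribution is -(2 + 5) = -2 - 5 = -7. The negative must be applied to both terms, not just the first. The error treats -(2 + 5) as -2 + 5, which equals 3 instead of -7.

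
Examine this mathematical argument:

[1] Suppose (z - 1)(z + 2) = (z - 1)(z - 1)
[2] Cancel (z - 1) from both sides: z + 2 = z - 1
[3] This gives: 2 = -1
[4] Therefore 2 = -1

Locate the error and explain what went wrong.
Step 2: Cancel (z - 1) from both sides: z + 2 = z - 1

Step 2 cancels (z - 1) from both sides. This is only valid if (z - 1) ≠ 0, i.e., z ≠ 1. When z = 1, both sides equal zero regardless of the other factors. The correct approach requires considering z = 1 as a separate case.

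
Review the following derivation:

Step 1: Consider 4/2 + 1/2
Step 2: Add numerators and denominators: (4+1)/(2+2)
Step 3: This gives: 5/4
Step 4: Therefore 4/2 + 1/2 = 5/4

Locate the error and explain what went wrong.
Step 2: Add numerators and denominators: (4+1)/(2+2)

Step 2 incorrectly adds fractions by separately adding numerators and denominators. This is wrong. The correct method requires a common denominator: 4/2 + 1/2 = (4×2 + 1×2)/(2×2) = 10/4 = 5/2. The method used gives 5/4, which is different.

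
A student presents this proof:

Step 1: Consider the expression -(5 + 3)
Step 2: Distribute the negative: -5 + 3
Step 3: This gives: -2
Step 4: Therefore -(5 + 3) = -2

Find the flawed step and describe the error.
Step 2: Distribute the negative: -5 + 3

Step 2 incorrectly distributes the negative sign. The correct distribution is -(5 + 3) = -5 - 3 = -8. The negative must be applied to both terms, not just the first. The error treats -(5 + 3) as -5 + 3, which equals -2 instead of -8.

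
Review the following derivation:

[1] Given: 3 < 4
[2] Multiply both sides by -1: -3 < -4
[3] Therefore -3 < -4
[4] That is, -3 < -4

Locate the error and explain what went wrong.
Step 2: Multiply both sides by -1: -3 < -4

Step 2 multiplies both sides by -1 but fails to reverse the inequality sign. When multiplying (or dividing) an inequality by a negative number, the direction must be reversed. Since 3 < 4, we should get -3 > -4, i.e., -3 > -4.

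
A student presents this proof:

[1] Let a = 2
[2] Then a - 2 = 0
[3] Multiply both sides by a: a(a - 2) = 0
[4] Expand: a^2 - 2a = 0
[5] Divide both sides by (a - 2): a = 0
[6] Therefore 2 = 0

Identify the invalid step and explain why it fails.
Step 5: Divide both sides by (a - 2): a = 0

Step 5 divides both sides by (a - 2). However, since a = 2, we have (a - 2) = 0. Division by zero is undefined, making this step invalid.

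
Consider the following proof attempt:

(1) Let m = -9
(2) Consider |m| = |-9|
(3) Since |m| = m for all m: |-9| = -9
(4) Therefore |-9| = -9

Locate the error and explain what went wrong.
Step 3: Since |m| = m for all m: |-9| = -9

Step 3 incorrectly states that |m| = m for all m. The correct definition is |m| = m when m >= 0, and |m| = -m when m < 0. Since -9 < 0, we have |-9| = -(-9) = 9, not -9.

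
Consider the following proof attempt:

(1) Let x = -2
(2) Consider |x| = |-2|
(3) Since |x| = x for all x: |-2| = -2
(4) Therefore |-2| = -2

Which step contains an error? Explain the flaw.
Step 3: Since |x| = x for all x: |-2| = -2

Step 3 incorrectly states that |x| = x for all x. The correct definition is |x| = x when x >= 0, and |x| = -x when x < 0. Since -2 < 0, we have |-2| = -(-2) = 2, not -2.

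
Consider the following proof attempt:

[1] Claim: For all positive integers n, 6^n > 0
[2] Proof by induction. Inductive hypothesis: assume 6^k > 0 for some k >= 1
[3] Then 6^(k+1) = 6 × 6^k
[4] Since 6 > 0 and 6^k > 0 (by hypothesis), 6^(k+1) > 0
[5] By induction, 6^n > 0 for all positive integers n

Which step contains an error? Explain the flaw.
Step 5: By induction, 6^n > 0 for all positive integers n

Step 5 concludes the proof by induction, but no base case was ever established. A valid induction proof requires: (1) a base case proving 6^1 > 0, and (2) an inductive step showing IF 6^k > 0 THEN 6^(k+1) > 0. Steps 2-4 correctly establish the inductive step, but without the base case the conclusion in step 5 does not follow.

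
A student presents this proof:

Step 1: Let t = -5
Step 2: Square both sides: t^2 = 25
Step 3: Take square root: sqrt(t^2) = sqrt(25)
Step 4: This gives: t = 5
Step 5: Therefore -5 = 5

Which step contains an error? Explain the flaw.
Step 4: This gives: t = 5

Step 4 incorrectly states that sqrt(t^2) = t. The correct identity is sqrt(t^2) = |t|. Since t = -5 < 0, we have sqrt(t^2) = |-5| = 5, not t = -5.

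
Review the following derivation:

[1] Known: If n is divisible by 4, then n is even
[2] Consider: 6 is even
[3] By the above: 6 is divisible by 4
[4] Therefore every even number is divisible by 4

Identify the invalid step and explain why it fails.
Step 3: By the above: 6 is divisible by 4

Step 3 commits the fallacy of affirming the consequent. The known fact 'divisible by 4 → even' does NOT imply 'even → divisible by 4'. That would be the converse, which is false. For example, 6 is even but 6 ÷ 4 = 1.50, which is not an integer.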